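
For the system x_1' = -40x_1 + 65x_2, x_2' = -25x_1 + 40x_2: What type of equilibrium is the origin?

center

A = [[-40,65],[-25,40]]; det(A-λI) = λ^2 + 25.
λ = 0 ± 5i: zero real part.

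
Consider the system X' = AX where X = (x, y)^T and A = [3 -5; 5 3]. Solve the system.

Coefficient matrix A = [[3, -5], [5, 3]].
Characteristic polynomial det(A - λI) = λ^2 - 6λ + 34 = 0.
Eigenvalues λ = 3 ± 5i (complex conjugate pair).
For λ=3+5i: an eigenvector is (0,-1) - i(1,0) = (0 - i, -1).
A real fundamental pair from Re and Im of e^((3+5i)t)v: X_1 = e^(3t)(cos(5t)·(0,-1) + sin(5t)·(1,0)), X_2 = e^(3t)(sin(5t)·(0,-1) - cos(5t)·(1,0)).
General solution: C_1X_1 + C_2X_2.

x(t) = C_1e^(3t)sin(5t) - C_2e^(3t)cos(5t), y(t) = -C_1e^(3t)cos(5t) - C_2e^(3t)sin(5t)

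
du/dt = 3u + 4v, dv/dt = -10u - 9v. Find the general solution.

Coefficient matrix A = [[3, 4], [-10, -9]].
Characteristic polynomial det(A - λI) = λ^2 + 6λ + 13 = 0.
Eigenvalues λ = -3 ± 2i (complex conjugate pair).
For λ=-3+2i: an eigenvector is (-1,1) - i(-1,2) = (-1 + i, 1 - 2i).
A real fundamental pair from Re and Im of e^((-3+2i)t)v: X_1 = e^(-3t)(cos(2t)·(-1,1) + sin(2t)·(-1,2)), X_2 = e^(-3t)(sin(2t)·(-1,1) - cos(2t)·(-1,2)).
General solution: K_1X_1 + K_2X_2.

u(t) = -K_1e^(-3t)sin(2t) - K_1e^(-3t)cos(2t) - K_2e^(-3t)sin(2t) + K_2e^(-3t)cos(2t), v(t) = 2K_1e^(-3t)sin(2t) + K_1e^(-3t)cos(2t) + K_2e^(-3t)sin(2t) - 2K_2e^(-3t)cos(2t)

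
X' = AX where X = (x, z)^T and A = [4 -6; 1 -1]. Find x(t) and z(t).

x(t) = 2K_1e^(t) - 3K_2e^(2t), z(t) = K_1e^(t) - K_2e^(2t)

Coefficient matrix A = [[4, -6], [1, -1]].
Characteristic polynomial det(A - λI) = λ^2 - 3λ + 2 = 0.
Eigenvalues λ = 1, 2.
For λ=1: (A-λI) row 1 is [3, -6], so an eigenvector is (2, 1).
For λ=2: (A-λI) row 1 is [2, -6], so an eigenvector is (-3, -1).
General solution: K_1e^(t)(2,1) + K_2e^(2t)(-3,-1).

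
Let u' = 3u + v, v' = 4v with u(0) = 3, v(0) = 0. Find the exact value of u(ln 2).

A = [[3,1],[0,4]]; eigenvalues λ = 3, 4.
Eigenvectors: (1,0) for λ=3, (-1,-1) for λ=4.
From the initial condition, c_1 = 3, c_2 = 0.
u(ln 2) = (3)(2^3)(1) + (0)(2^4)(-1) = 24.

24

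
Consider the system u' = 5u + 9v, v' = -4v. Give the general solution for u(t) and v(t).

Coefficient matrix A = [[5, 9], [0, -4]].
Characteristic polynomial det(A - λI) = λ^2 - λ - 20 = 0.
Eigenvalues λ = -4, 5.
For λ=-4: (A-λI) row 1 is [9, 9], so an eigenvector is (1, -1).
For λ=5: (A-λI) row 1 is [0, 9], so an eigenvector is (1, 0).
General solution: C_1e^(-4t)(1,-1) + C_2e^(5t)(1,0).

u(t) = C_1e^(-4t) + C_2e^(5t), v(t) = -C_1e^(-4t)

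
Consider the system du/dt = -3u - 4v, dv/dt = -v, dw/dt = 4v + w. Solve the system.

Coefficient matrix A = [[-3, -4, 0], [0, -1, 0], [0, 4, 1]].
det(A - λI) = 0 gives eigenvalues λ = -1, -3, 1.
For λ=-1: eigenvector (-2,1,-2).
For λ=-3: eigenvector (1,0,0).
For λ=1: eigenvector (0,0,1).
General solution: K_1e^(-t)(-2,1,-2) + K_2e^(-3t)(1,0,0) + K_3e^(t)(0,0,1).

u(t) = -2K_1e^(-t) + K_2e^(-3t), v(t) = K_1e^(-t), w(t) = -2K_1e^(-t) + K_3e^(t)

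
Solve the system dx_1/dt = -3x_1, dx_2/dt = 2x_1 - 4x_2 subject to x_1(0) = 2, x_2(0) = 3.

Coefficient matrix A = [[-3, 0], [2, -4]].
Characteristic polynomial det(A - λI) = λ^2 + 7λ + 12 = 0.
Eigenvalues λ = -3, -4.
For λ=-3: (A-λI) row 2 is [2, -1], so an eigenvector is (1, 2).
For λ=-4: (A-λI) row 1 is [1, 0], so an eigenvector is (0, -1).
General solution: K_1e^(-3t)(1,2) + K_2e^(-4t)(0,-1).
Applying x_1(0)=2, x_2(0)=3 gives K_1=2, K_2=1.

x_1(t) = 2e^(-3t), x_2(t) = 4e^(-3t) - e^(-4t)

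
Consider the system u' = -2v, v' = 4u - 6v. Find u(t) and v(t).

u(t) = c_1e^(-2t) + c_2e^(-4t), v(t) = c_1e^(-2t) + 2c_2e^(-4t)

Coefficient matrix A = [[0, -2], [4, -6]].
Characteristic polynomial det(A - λI) = λ^2 + 6λ + 8 = 0.
Eigenvalues λ = -2, -4.
For λ=-2: (A-λI) row 1 is [2, -2], so an eigenvector is (1, 1).
For λ=-4: (A-λI) row 1 is [4, -2], so an eigenvector is (1, 2).
General solution: c_1e^(-2t)(1,1) + c_2e^(-4t)(1,2).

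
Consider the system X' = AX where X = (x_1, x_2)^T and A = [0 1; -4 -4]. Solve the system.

Coefficient matrix A = [[0, 1], [-4, -4]].
Characteristic polynomial det(A - λI) = λ^2 + 4λ + 4 = 0.
Single eigenvalue λ = -2 with algebraic multiplicity 2.
Eigenvector v = (1,-2); generalized eigenvector w with (A-λI)w=v is (0,1).
General solution: e^(-2t)[c_1·v + c_2·(t·v + w)].

x_1(t) = c_1e^(-2t) + c_2te^(-2t), x_2(t) = -2c_1e^(-2t) - 2c_2te^(-2t) + c_2e^(-2t)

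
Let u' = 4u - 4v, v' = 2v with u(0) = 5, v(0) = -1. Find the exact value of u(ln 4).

1760

A = [[4,-4],[0,2]]; eigenvalues λ = 4, 2.
Eigenvectors: (1,0) for λ=4, (2,1) for λ=2.
From the initial condition, c_1 = 7, c_2 = -1.
u(ln 4) = (7)(4^4)(1) + (-1)(4^2)(2) = 1760.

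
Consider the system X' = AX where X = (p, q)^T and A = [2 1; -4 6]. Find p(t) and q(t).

Coefficient matrix A = [[2, 1], [-4, 6]].
Characteristic polynomial det(A - λI) = λ^2 - 8λ + 16 = 0.
Single eigenvalue λ = 4 with algebraic multiplicity 2.
Eigenvector v = (-1,-2); generalized eigenvector w with (A-λI)w=v is (2,3).
General solution: e^(4t)[C_1·v + C_2·(t·v + w)].

p(t) = -C_1e^(4t) - C_2te^(4t) + 2C_2e^(4t), q(t) = -2C_1e^(4t) - 2C_2te^(4t) + 3C_2e^(4t)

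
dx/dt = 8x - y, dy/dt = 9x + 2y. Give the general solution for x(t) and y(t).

x(t) = c_1e^(5t) + c_2te^(5t) + c_2e^(5t), y(t) = 3c_1e^(5t) + 3c_2te^(5t) + 2c_2e^(5t)

Coefficient matrix A = [[8, -1], [9, 2]].
Characteristic polynomial det(A - λI) = λ^2 - 10λ + 25 = 0.
Single eigenvalue λ = 5 with algebraic multiplicity 2.
Eigenvector v = (1,3); generalized eigenvector w with (A-λI)w=v is (1,2).
General solution: e^(5t)[c_1·v + c_2·(t·v + w)].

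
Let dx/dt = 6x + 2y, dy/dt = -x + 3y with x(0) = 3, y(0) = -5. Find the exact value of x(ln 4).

A = [[6,2],[-1,3]]; eigenvalues λ = 4, 5.
Eigenvectors: (-1,1) for λ=4, (-2,1) for λ=5.
From the initial condition, c_1 = -7, c_2 = 2.
x(ln 4) = (-7)(4^4)(-1) + (2)(4^5)(-2) = -2304.

-2304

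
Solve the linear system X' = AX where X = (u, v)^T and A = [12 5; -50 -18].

Coefficient matrix A = [[12, 5], [-50, -18]].
Characteristic polynomial det(A - λI) = λ^2 + 6λ + 34 = 0.
Eigenvalues λ = -3 ± 5i (complex conjugate pair).
For λ=-3+5i: an eigenvector is (-1,3) - i(0,1) = (-1, 3 - i).
A real fundamental pair from Re and Im of e^((-3+5i)t)v: X_1 = e^(-3t)(cos(5t)·(-1,3) + sin(5t)·(0,1)), X_2 = e^(-3t)(sin(5t)·(-1,3) - cos(5t)·(0,1)).
General solution: c_1X_1 + c_2X_2.

u(t) = -c_1e^(-3t)cos(5t) - c_2e^(-3t)sin(5t), v(t) = c_1e^(-3t)sin(5t) + 3c_1e^(-3t)cos(5t) + 3c_2e^(-3t)sin(5t) - c_2e^(-3t)cos(5t)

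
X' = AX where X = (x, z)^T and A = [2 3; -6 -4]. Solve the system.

x(t) = -C_1e^(-t)sin(3t) + C_2e^(-t)cos(3t), z(t) = C_1e^(-t)sin(3t) - C_1e^(-t)cos(3t) - C_2e^(-t)sin(3t) - C_2e^(-t)cos(3t)

Coefficient matrix A = [[2, 3], [-6, -4]].
Characteristic polynomial det(A - λI) = λ^2 + 2λ + 10 = 0.
Eigenvalues λ = -1 ± 3i (complex conjugate pair).
For λ=-1+3i: an eigenvector is (0,-1) - i(-1,1) = (0 + i, -1 - i).
A real fundamental pair from Re and Im of e^((-1+3i)t)v: X_1 = e^(-t)(cos(3t)·(0,-1) + sin(3t)·(-1,1)), X_2 = e^(-t)(sin(3t)·(0,-1) - cos(3t)·(-1,1)).
General solution: C_1X_1 + C_2X_2.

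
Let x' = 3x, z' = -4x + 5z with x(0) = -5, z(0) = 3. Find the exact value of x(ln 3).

-135

A = [[3,0],[-4,5]]; eigenvalues λ = 3, 5.
Eigenvectors: (1,2) for λ=3, (0,1) for λ=5.
From the initial condition, c_1 = -5, c_2 = 13.
x(ln 3) = (-5)(3^3)(1) + (13)(3^5)(0) = -135.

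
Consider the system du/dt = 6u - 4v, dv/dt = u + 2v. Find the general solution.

u(t) = 2K_1e^(4t) + 2K_2te^(4t) + K_2e^(4t), v(t) = K_1e^(4t) + K_2te^(4t)

Coefficient matrix A = [[6, -4], [1, 2]].
Characteristic polynomial det(A - λI) = λ^2 - 8λ + 16 = 0.
Single eigenvalue λ = 4 with algebraic multiplicity 2.
Eigenvector v = (2,1); generalized eigenvector w with (A-λI)w=v is (1,0).
General solution: e^(4t)[K_1·v + K_2·(t·v + w)].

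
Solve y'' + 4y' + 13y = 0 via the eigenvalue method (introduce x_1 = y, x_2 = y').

y(t) = c_1e^(-2t)cos(3t) + c_2e^(-2t)sin(3t)

Let x_1 = y, x_2 = y'. Then x_1' = x_2 and x_2' = -13x_1 - 4x_2.
A = [[0,1],[-13,-4]]; det(A-λI) = λ^2 + 4λ + 13.
Eigenvalues λ = -2 ± 3i.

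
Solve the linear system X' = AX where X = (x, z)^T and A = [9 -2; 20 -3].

x(t) = c_1e^(3t)cos(2t) + c_2e^(3t)sin(2t), z(t) = c_1e^(3t)sin(2t) + 3c_1e^(3t)cos(2t) + 3c_2e^(3t)sin(2t) - c_2e^(3t)cos(2t)

Coefficient matrix A = [[9, -2], [20, -3]].
Characteristic polynomial det(A - λI) = λ^2 - 6λ + 13 = 0.
Eigenvalues λ = 3 ± 2i (complex conjugate pair).
For λ=3+2i: an eigenvector is (1,3) - i(0,1) = (1, 3 - i).
A real fundamental pair from Re and Im of e^((3+2i)t)v: X_1 = e^(3t)(cos(2t)·(1,3) + sin(2t)·(0,1)), X_2 = e^(3t)(sin(2t)·(1,3) - cos(2t)·(0,1)).
General solution: c_1X_1 + c_2X_2.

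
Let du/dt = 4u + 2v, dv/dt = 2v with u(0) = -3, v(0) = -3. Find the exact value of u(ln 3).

A = [[4,2],[0,2]]; eigenvalues λ = 2, 4.
Eigenvectors: (1,-1) for λ=2, (1,0) for λ=4.
From the initial condition, c_1 = 3, c_2 = -6.
u(ln 3) = (3)(3^2)(1) + (-6)(3^4)(1) = -459.

-459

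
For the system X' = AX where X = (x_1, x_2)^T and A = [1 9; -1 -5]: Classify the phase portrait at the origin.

stable improper node

A = [[1,9],[-1,-5]]; det(A-λI) = λ^2 + 4λ + 4.
repeated λ = -2 with a single eigenvector.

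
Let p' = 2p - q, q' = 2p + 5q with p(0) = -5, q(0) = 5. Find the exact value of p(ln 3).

-135

A = [[2,-1],[2,5]]; eigenvalues λ = 3, 4.
Eigenvectors: (1,-1) for λ=3, (-1,2) for λ=4.
From the initial condition, c_1 = -5, c_2 = 0.
p(ln 3) = (-5)(3^3)(1) + (0)(3^4)(-1) = -135.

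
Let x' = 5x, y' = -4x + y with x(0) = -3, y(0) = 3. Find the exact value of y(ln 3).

A = [[5,0],[-4,1]]; eigenvalues λ = 1, 5.
Eigenvectors: (0,-1) for λ=1, (-1,1) for λ=5.
From the initial condition, c_1 = 0, c_2 = 3.
y(ln 3) = (0)(3^1)(-1) + (3)(3^5)(1) = 729.

729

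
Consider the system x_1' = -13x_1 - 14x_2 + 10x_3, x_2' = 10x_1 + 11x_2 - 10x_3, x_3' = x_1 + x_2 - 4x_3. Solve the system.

x_1(t) = 2K_1e^(-4t) - K_2e^(t) + K_3e^(-3t), x_2(t) = -2K_1e^(-4t) + K_2e^(t), x_3(t) = -K_1e^(-4t) + K_3e^(-3t)

Coefficient matrix A = [[-13, -14, 10], [10, 11, -10], [1, 1, -4]].
det(A - λI) = 0 gives eigenvalues λ = -4, 1, -3.
For λ=-4: eigenvector (2,-2,-1).
For λ=1: eigenvector (-1,1,0).
For λ=-3: eigenvector (1,0,1).
General solution: K_1e^(-4t)(2,-2,-1) + K_2e^(t)(-1,1,0) + K_3e^(-3t)(1,0,1).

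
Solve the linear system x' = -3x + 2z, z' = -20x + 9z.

x(t) = c_1e^(3t)cos(2t) + c_2e^(3t)sin(2t), z(t) = -c_1e^(3t)sin(2t) + 3c_1e^(3t)cos(2t) + 3c_2e^(3t)sin(2t) + c_2e^(3t)cos(2t)

Coefficient matrix A = [[-3, 2], [-20, 9]].
Characteristic polynomial det(A - λI) = λ^2 - 6λ + 13 = 0.
Eigenvalues λ = 3 ± 2i (complex conjugate pair).
For λ=3+2i: an eigenvector is (1,3) - i(0,-1) = (1, 3 + i).
A real fundamental pair from Re and Im of e^((3+2i)t)v: X_1 = e^(3t)(cos(2t)·(1,3) + sin(2t)·(0,-1)), X_2 = e^(3t)(sin(2t)·(1,3) - cos(2t)·(0,-1)).
General solution: c_1X_1 + c_2X_2.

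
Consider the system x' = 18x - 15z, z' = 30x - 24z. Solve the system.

x(t) = 2C_1e^(-3t)sin(3t) + C_1e^(-3t)cos(3t) + C_2e^(-3t)sin(3t) - 2C_2e^(-3t)cos(3t), z(t) = 3C_1e^(-3t)sin(3t) + C_1e^(-3t)cos(3t) + C_2e^(-3t)sin(3t) - 3C_2e^(-3t)cos(3t)

Coefficient matrix A = [[18, -15], [30, -24]].
Characteristic polynomial det(A - λI) = λ^2 + 6λ + 18 = 0.
Eigenvalues λ = -3 ± 3i (complex conjugate pair).
For λ=-3+3i: an eigenvector is (1,1) - i(2,3) = (1 - 2i, 1 - 3i).
A real fundamental pair from Re and Im of e^((-3+3i)t)v: X_1 = e^(-3t)(cos(3t)·(1,1) + sin(3t)·(2,3)), X_2 = e^(-3t)(sin(3t)·(1,1) - cos(3t)·(2,3)).
General solution: C_1X_1 + C_2X_2.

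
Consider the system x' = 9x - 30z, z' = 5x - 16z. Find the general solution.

x(t) = 2K_1e^(-6t) + 3K_2e^(-t), z(t) = K_1e^(-6t) + K_2e^(-t)

Coefficient matrix A = [[9, -30], [5, -16]].
Characteristic polynomial det(A - λI) = λ^2 + 7λ + 6 = 0.
Eigenvalues λ = -6, -1.
For λ=-6: (A-λI) row 1 is [15, -30], so an eigenvector is (2, 1).
For λ=-1: (A-λI) row 1 is [10, -30], so an eigenvector is (3, 1).
General solution: K_1e^(-6t)(2,1) + K_2e^(-t)(3,1).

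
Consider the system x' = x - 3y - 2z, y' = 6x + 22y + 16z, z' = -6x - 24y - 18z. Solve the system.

x(t) = c_1e^(3t) + c_3e^(4t), y(t) = -2c_1e^(3t) - 2c_2e^(-2t) - 3c_3e^(4t), z(t) = 2c_1e^(3t) + 3c_2e^(-2t) + 3c_3e^(4t)

Coefficient matrix A = [[1, -3, -2], [6, 22, 16], [-6, -24, -18]].
det(A - λI) = 0 gives eigenvalues λ = 3, -2, 4.
For λ=3: eigenvector (1,-2,2).
For λ=-2: eigenvector (0,-2,3).
For λ=4: eigenvector (1,-3,3).
General solution: c_1e^(3t)(1,-2,2) + c_2e^(-2t)(0,-2,3) + c_3e^(4t)(1,-3,3).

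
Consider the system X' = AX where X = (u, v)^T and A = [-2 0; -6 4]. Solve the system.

u(t) = -K_2e^(-2t), v(t) = K_1e^(4t) - K_2e^(-2t)

Coefficient matrix A = [[-2, 0], [-6, 4]].
Characteristic polynomial det(A - λI) = λ^2 - 2λ - 8 = 0.
Eigenvalues λ = 4, -2.
For λ=4: (A-λI) row 1 is [-6, 0], so an eigenvector is (0, 1).
For λ=-2: (A-λI) row 2 is [-6, 6], so an eigenvector is (-1, -1).
General solution: K_1e^(4t)(0,1) + K_2e^(-2t)(-1,-1).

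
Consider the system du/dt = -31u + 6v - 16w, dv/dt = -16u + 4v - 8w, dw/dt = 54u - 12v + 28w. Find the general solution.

u(t) = 2c_1e^(4t) + c_2e^(t) + 2c_3e^(-4t), v(t) = c_1e^(4t) + c_3e^(-4t), w(t) = -4c_1e^(4t) - 2c_2e^(t) - 3c_3e^(-4t)

Coefficient matrix A = [[-31, 6, -16], [-16, 4, -8], [54, -12, 28]].
det(A - λI) = 0 gives eigenvalues λ = 4, 1, -4.
For λ=4: eigenvector (2,1,-4).
For λ=1: eigenvector (1,0,-2).
For λ=-4: eigenvector (2,1,-3).
General solution: c_1e^(4t)(2,1,-4) + c_2e^(t)(1,0,-2) + c_3e^(-4t)(2,1,-3).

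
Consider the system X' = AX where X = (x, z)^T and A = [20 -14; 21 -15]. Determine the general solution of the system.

Coefficient matrix A = [[20, -14], [21, -15]].
Characteristic polynomial det(A - λI) = λ^2 - 5λ - 6 = 0.
Eigenvalues λ = -1, 6.
For λ=-1: (A-λI) row 1 is [21, -14], so an eigenvector is (-2, -3).
For λ=6: (A-λI) row 1 is [14, -14], so an eigenvector is (-1, -1).
General solution: c_1e^(-t)(-2,-3) + c_2e^(6t)(-1,-1).

x(t) = -2c_1e^(-t) - c_2e^(6t), z(t) = -3c_1e^(-t) - c_2e^(6t)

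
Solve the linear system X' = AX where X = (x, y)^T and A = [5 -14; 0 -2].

x(t) = K_1e^(5t) + 2K_2e^(-2t), y(t) = K_2e^(-2t)

Coefficient matrix A = [[5, -14], [0, -2]].
Characteristic polynomial det(A - λI) = λ^2 - 3λ - 10 = 0.
Eigenvalues λ = 5, -2.
For λ=5: (A-λI) row 1 is [0, -14], so an eigenvector is (1, 0).
For λ=-2: (A-λI) row 1 is [7, -14], so an eigenvector is (2, 1).
General solution: K_1e^(5t)(1,0) + K_2e^(-2t)(2,1).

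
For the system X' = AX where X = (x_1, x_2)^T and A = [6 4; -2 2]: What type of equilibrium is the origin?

A = [[6,4],[-2,2]]; det(A-λI) = λ^2 - 8λ + 20.
λ = 4 ± 2i: positive real part.

unstable spiral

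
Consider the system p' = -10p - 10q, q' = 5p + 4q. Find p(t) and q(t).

p(t) = K_1e^(-3t)sin(t) - 3K_1e^(-3t)cos(t) - 3K_2e^(-3t)sin(t) - K_2e^(-3t)cos(t), q(t) = -K_1e^(-3t)sin(t) + 2K_1e^(-3t)cos(t) + 2K_2e^(-3t)sin(t) + K_2e^(-3t)cos(t)

Coefficient matrix A = [[-10, -10], [5, 4]].
Characteristic polynomial det(A - λI) = λ^2 + 6λ + 10 = 0.
Eigenvalues λ = -3 ± i (complex conjugate pair).
For λ=-3+i: an eigenvector is (-3,2) - i(1,-1) = (-3 - i, 2 + i).
A real fundamental pair from Re and Im of e^((-3+i)t)v: X_1 = e^(-3t)(cos(t)·(-3,2) + sin(t)·(1,-1)), X_2 = e^(-3t)(sin(t)·(-3,2) - cos(t)·(1,-1)).
General solution: K_1X_1 + K_2X_2.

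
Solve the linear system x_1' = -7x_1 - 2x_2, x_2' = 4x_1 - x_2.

x_1(t) = K_1e^(-5t) - K_2e^(-3t), x_2(t) = -K_1e^(-5t) + 2K_2e^(-3t)

Coefficient matrix A = [[-7, -2], [4, -1]].
Characteristic polynomial det(A - λI) = λ^2 + 8λ + 15 = 0.
Eigenvalues λ = -5, -3.
For λ=-5: (A-λI) row 1 is [-2, -2], so an eigenvector is (1, -1).
For λ=-3: (A-λI) row 1 is [-4, -2], so an eigenvector is (-1, 2).
General solution: K_1e^(-5t)(1,-1) + K_2e^(-3t)(-1,2).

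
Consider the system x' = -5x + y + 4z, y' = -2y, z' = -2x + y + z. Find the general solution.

x(t) = K_1e^(-t) - 2K_2e^(-3t) - K_3e^(-2t), y(t) = K_3e^(-2t), z(t) = K_1e^(-t) - K_2e^(-3t) - K_3e^(-2t)

Coefficient matrix A = [[-5, 1, 4], [0, -2, 0], [-2, 1, 1]].
det(A - λI) = 0 gives eigenvalues λ = -1, -3, -2.
For λ=-1: eigenvector (1,0,1).
For λ=-3: eigenvector (-2,0,-1).
For λ=-2: eigenvector (-1,1,-1).
General solution: K_1e^(-t)(1,0,1) + K_2e^(-3t)(-2,0,-1) + K_3e^(-2t)(-1,1,-1).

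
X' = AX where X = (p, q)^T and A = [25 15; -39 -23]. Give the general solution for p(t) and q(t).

p(t) = c_1e^(t)sin(3t) + 2c_1e^(t)cos(3t) + 2c_2e^(t)sin(3t) - c_2e^(t)cos(3t), q(t) = -2c_1e^(t)sin(3t) - 3c_1e^(t)cos(3t) - 3c_2e^(t)sin(3t) + 2c_2e^(t)cos(3t)

Coefficient matrix A = [[25, 15], [-39, -23]].
Characteristic polynomial det(A - λI) = λ^2 - 2λ + 10 = 0.
Eigenvalues λ = 1 ± 3i (complex conjugate pair).
For λ=1+3i: an eigenvector is (2,-3) - i(1,-2) = (2 - i, -3 + 2i).
A real fundamental pair from Re and Im of e^((1+3i)t)v: X_1 = e^(t)(cos(3t)·(2,-3) + sin(3t)·(1,-2)), X_2 = e^(t)(sin(3t)·(2,-3) - cos(3t)·(1,-2)).
General solution: c_1X_1 + c_2X_2.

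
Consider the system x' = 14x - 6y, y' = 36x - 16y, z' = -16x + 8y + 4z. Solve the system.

x(t) = C_1e^(2t) + C_2e^(-4t), y(t) = 2C_1e^(2t) + 3C_2e^(-4t), z(t) = -C_2e^(-4t) + C_3e^(4t)

Coefficient matrix A = [[14, -6, 0], [36, -16, 0], [-16, 8, 4]].
det(A - λI) = 0 gives eigenvalues λ = 2, -4, 4.
For λ=2: eigenvector (1,2,0).
For λ=-4: eigenvector (1,3,-1).
For λ=4: eigenvector (0,0,1).
General solution: C_1e^(2t)(1,2,0) + C_2e^(-4t)(1,3,-1) + C_3e^(4t)(0,0,1).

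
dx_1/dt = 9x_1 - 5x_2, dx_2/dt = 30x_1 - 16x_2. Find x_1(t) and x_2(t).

Coefficient matrix A = [[9, -5], [30, -16]].
Characteristic polynomial det(A - λI) = λ^2 + 7λ + 6 = 0.
Eigenvalues λ = -1, -6.
For λ=-1: (A-λI) row 1 is [10, -5], so an eigenvector is (1, 2).
For λ=-6: (A-λI) row 1 is [15, -5], so an eigenvector is (-1, -3).
General solution: K_1e^(-t)(1,2) + K_2e^(-6t)(-1,-3).

x_1(t) = K_1e^(-t) - K_2e^(-6t), x_2(t) = 2K_1e^(-t) - 3K_2e^(-6t)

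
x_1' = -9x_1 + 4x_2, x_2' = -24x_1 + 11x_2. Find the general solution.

x_1(t) = -C_1e^(-t) - C_2e^(3t), x_2(t) = -2C_1e^(-t) - 3C_2e^(3t)

Coefficient matrix A = [[-9, 4], [-24, 11]].
Characteristic polynomial det(A - λI) = λ^2 - 2λ - 3 = 0.
Eigenvalues λ = -1, 3.
For λ=-1: (A-λI) row 1 is [-8, 4], so an eigenvector is (-1, -2).
For λ=3: (A-λI) row 1 is [-12, 4], so an eigenvector is (-1, -3).
General solution: C_1e^(-t)(-1,-2) + C_2e^(3t)(-1,-3).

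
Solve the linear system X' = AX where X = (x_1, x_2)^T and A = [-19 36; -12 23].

Coefficient matrix A = [[-19, 36], [-12, 23]].
Characteristic polynomial det(A - λI) = λ^2 - 4λ - 5 = 0.
Eigenvalues λ = -1, 5.
For λ=-1: (A-λI) row 1 is [-18, 36], so an eigenvector is (-2, -1).
For λ=5: (A-λI) row 1 is [-24, 36], so an eigenvector is (-3, -2).
General solution: c_1e^(-t)(-2,-1) + c_2e^(5t)(-3,-2).

x_1(t) = -2c_1e^(-t) - 3c_2e^(5t), x_2(t) = -c_1e^(-t) - 2c_2e^(5t)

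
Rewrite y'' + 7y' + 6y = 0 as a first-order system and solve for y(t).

Let x_1 = y, x_2 = y'. Then x_1' = x_2 and x_2' = -6x_1 - 7x_2.
A = [[0,1],[-6,-7]]; det(A-λI) = λ^2 + 7λ + 6.
Eigenvalues λ = -6, -1 with eigenvectors (1,-6), (1,-1).

y(t) = C_1e^(-6t) + C_2e^(-t)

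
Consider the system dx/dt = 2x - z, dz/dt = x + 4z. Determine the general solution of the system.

x(t) = -c_1e^(3t) - c_2te^(3t) + 2c_2e^(3t), z(t) = c_1e^(3t) + c_2te^(3t) - c_2e^(3t)

Coefficient matrix A = [[2, -1], [1, 4]].
Characteristic polynomial det(A - λI) = λ^2 - 6λ + 9 = 0.
Single eigenvalue λ = 3 with algebraic multiplicity 2.
Eigenvector v = (-1,1); generalized eigenvector w with (A-λI)w=v is (2,-1).
General solution: e^(3t)[c_1·v + c_2·(t·v + w)].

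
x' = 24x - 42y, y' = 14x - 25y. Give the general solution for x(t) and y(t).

Coefficient matrix A = [[24, -42], [14, -25]].
Characteristic polynomial det(A - λI) = λ^2 + λ - 12 = 0.
Eigenvalues λ = 3, -4.
For λ=3: (A-λI) row 1 is [21, -42], so an eigenvector is (-2, -1).
For λ=-4: (A-λI) row 1 is [28, -42], so an eigenvector is (-3, -2).
General solution: c_1e^(3t)(-2,-1) + c_2e^(-4t)(-3,-2).

x(t) = -2c_1e^(3t) - 3c_2e^(-4t), y(t) = -c_1e^(3t) - 2c_2e^(-4t)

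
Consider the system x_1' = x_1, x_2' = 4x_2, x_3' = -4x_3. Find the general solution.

Coefficient matrix A = [[1, 0, 0], [0, 4, 0], [0, 0, -4]].
det(A - λI) = 0 gives eigenvalues λ = 1, 4, -4.
For λ=1: eigenvector (-1,0,0).
For λ=4: eigenvector (0,1,0).
For λ=-4: eigenvector (0,0,1).
General solution: K_1e^(t)(-1,0,0) + K_2e^(4t)(0,1,0) + K_3e^(-4t)(0,0,1).

x_1(t) = -K_1e^(t), x_2(t) = K_2e^(4t), x_3(t) = K_3e^(-4t)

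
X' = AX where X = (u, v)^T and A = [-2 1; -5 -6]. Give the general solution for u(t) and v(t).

Coefficient matrix A = [[-2, 1], [-5, -6]].
Characteristic polynomial det(A - λI) = λ^2 + 8λ + 17 = 0.
Eigenvalues λ = -4 ± i (complex conjugate pair).
For λ=-4+i: an eigenvector is (1,-2) - i(0,-1) = (1, -2 + i).
A real fundamental pair from Re and Im of e^((-4+i)t)v: X_1 = e^(-4t)(cos(t)·(1,-2) + sin(t)·(0,-1)), X_2 = e^(-4t)(sin(t)·(1,-2) - cos(t)·(0,-1)).
General solution: K_1X_1 + K_2X_2.

u(t) = K_1e^(-4t)cos(t) + K_2e^(-4t)sin(t), v(t) = -K_1e^(-4t)sin(t) - 2K_1e^(-4t)cos(t) - 2K_2e^(-4t)sin(t) + K_2e^(-4t)cos(t)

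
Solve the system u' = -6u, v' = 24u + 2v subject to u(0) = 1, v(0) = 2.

Coefficient matrix A = [[-6, 0], [24, 2]].
Characteristic polynomial det(A - λI) = λ^2 + 4λ - 12 = 0.
Eigenvalues λ = 2, -6.
For λ=2: (A-λI) row 1 is [-8, 0], so an eigenvector is (0, 1).
For λ=-6: (A-λI) row 2 is [24, 8], so an eigenvector is (1, -3).
General solution: c_1e^(2t)(0,1) + c_2e^(-6t)(1,-3).
Applying u(0)=1, v(0)=2 gives c_1=5, c_2=1.

u(t) = e^(-6t), v(t) = 5e^(2t) - 3e^(-6t)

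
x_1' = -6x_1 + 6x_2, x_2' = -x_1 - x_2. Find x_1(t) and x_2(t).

Coefficient matrix A = [[-6, 6], [-1, -1]].
Characteristic polynomial det(A - λI) = λ^2 + 7λ + 12 = 0.
Eigenvalues λ = -3, -4.
For λ=-3: (A-λI) row 1 is [-3, 6], so an eigenvector is (2, 1).
For λ=-4: (A-λI) row 1 is [-2, 6], so an eigenvector is (3, 1).
General solution: C_1e^(-3t)(2,1) + C_2e^(-4t)(3,1).

x_1(t) = 2C_1e^(-3t) + 3C_2e^(-4t), x_2(t) = C_1e^(-3t) + C_2e^(-4t)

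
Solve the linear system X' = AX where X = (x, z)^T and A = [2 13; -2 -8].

x(t) = 3K_1e^(-3t)sin(t) - 2K_1e^(-3t)cos(t) - 2K_2e^(-3t)sin(t) - 3K_2e^(-3t)cos(t), z(t) = -K_1e^(-3t)sin(t) + K_1e^(-3t)cos(t) + K_2e^(-3t)sin(t) + K_2e^(-3t)cos(t)

Coefficient matrix A = [[2, 13], [-2, -8]].
Characteristic polynomial det(A - λI) = λ^2 + 6λ + 10 = 0.
Eigenvalues λ = -3 ± i (complex conjugate pair).
For λ=-3+i: an eigenvector is (-2,1) - i(3,-1) = (-2 - 3i, 1 + i).
A real fundamental pair from Re and Im of e^((-3+i)t)v: X_1 = e^(-3t)(cos(t)·(-2,1) + sin(t)·(3,-1)), X_2 = e^(-3t)(sin(t)·(-2,1) - cos(t)·(3,-1)).
General solution: K_1X_1 + K_2X_2.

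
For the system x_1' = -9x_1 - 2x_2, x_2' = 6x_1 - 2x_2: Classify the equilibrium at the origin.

stable node

A = [[-9,-2],[6,-2]]; det(A-λI) = λ^2 + 11λ + 30.
λ = -5, -6: both negative.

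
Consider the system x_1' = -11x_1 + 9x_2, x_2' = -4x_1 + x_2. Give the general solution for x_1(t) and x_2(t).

Coefficient matrix A = [[-11, 9], [-4, 1]].
Characteristic polynomial det(A - λI) = λ^2 + 10λ + 25 = 0.
Single eigenvalue λ = -5 with algebraic multiplicity 2.
Eigenvector v = (3,2); generalized eigenvector w with (A-λI)w=v is (1,1).
General solution: e^(-5t)[c_1·v + c_2·(t·v + w)].

x_1(t) = 3c_1e^(-5t) + 3c_2te^(-5t) + c_2e^(-5t), x_2(t) = 2c_1e^(-5t) + 2c_2te^(-5t) + c_2e^(-5t)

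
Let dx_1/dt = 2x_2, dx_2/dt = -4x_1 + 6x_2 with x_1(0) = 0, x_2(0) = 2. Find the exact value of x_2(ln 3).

A = [[0,2],[-4,6]]; eigenvalues λ = 2, 4.
Eigenvectors: (-1,-1) for λ=2, (-1,-2) for λ=4.
From the initial condition, c_1 = 2, c_2 = -2.
x_2(ln 3) = (2)(3^2)(-1) + (-2)(3^4)(-2) = 306.

306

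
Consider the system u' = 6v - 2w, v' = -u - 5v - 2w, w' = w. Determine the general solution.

u(t) = -2C_1e^(-3t) + 3C_2e^(-2t) - 2C_3e^(t), v(t) = C_1e^(-3t) - C_2e^(-2t), w(t) = C_3e^(t)

Coefficient matrix A = [[0, 6, -2], [-1, -5, -2], [0, 0, 1]].
det(A - λI) = 0 gives eigenvalues λ = -3, -2, 1.
For λ=-3: eigenvector (-2,1,0).
For λ=-2: eigenvector (3,-1,0).
For λ=1: eigenvector (-2,0,1).
General solution: C_1e^(-3t)(-2,1,0) + C_2e^(-2t)(3,-1,0) + C_3e^(t)(-2,0,1).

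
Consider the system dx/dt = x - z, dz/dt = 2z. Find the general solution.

Coefficient matrix A = [[1, -1], [0, 2]].
Characteristic polynomial det(A - λI) = λ^2 - 3λ + 2 = 0.
Eigenvalues λ = 2, 1.
For λ=2: (A-λI) row 1 is [-1, -1], so an eigenvector is (1, -1).
For λ=1: (A-λI) row 1 is [0, -1], so an eigenvector is (1, 0).
General solution: K_1e^(2t)(1,-1) + K_2e^(t)(1,0).

x(t) = K_1e^(2t) + K_2e^(t), z(t) = -K_1e^(2t)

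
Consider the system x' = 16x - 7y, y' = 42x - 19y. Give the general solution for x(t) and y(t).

x(t) = C_1e^(2t) + C_2e^(-5t), y(t) = 2C_1e^(2t) + 3C_2e^(-5t)

Coefficient matrix A = [[16, -7], [42, -19]].
Characteristic polynomial det(A - λI) = λ^2 + 3λ - 10 = 0.
Eigenvalues λ = 2, -5.
For λ=2: (A-λI) row 1 is [14, -7], so an eigenvector is (1, 2).
For λ=-5: (A-λI) row 1 is [21, -7], so an eigenvector is (1, 3).
General solution: C_1e^(2t)(1,2) + C_2e^(-5t)(1,3).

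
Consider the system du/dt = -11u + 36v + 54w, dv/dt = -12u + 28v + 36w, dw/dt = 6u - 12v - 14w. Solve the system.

Coefficient matrix A = [[-11, 36, 54], [-12, 28, 36], [6, -12, -14]].
det(A - λI) = 0 gives eigenvalues λ = 1, 4, -2.
For λ=1: eigenvector (-3,-4,2).
For λ=4: eigenvector (0,-3,2).
For λ=-2: eigenvector (-2,-2,1).
General solution: C_1e^(t)(-3,-4,2) + C_2e^(4t)(0,-3,2) + C_3e^(-2t)(-2,-2,1).

u(t) = -3C_1e^(t) - 2C_3e^(-2t), v(t) = -4C_1e^(t) - 3C_2e^(4t) - 2C_3e^(-2t), w(t) = 2C_1e^(t) + 2C_2e^(4t) + C_3e^(-2t)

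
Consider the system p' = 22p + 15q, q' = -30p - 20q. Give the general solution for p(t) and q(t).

Coefficient matrix A = [[22, 15], [-30, -20]].
Characteristic polynomial det(A - λI) = λ^2 - 2λ + 10 = 0.
Eigenvalues λ = 1 ± 3i (complex conjugate pair).
For λ=1+3i: an eigenvector is (-1,1) - i(-2,3) = (-1 + 2i, 1 - 3i).
A real fundamental pair from Re and Im of e^((1+3i)t)v: X_1 = e^(t)(cos(3t)·(-1,1) + sin(3t)·(-2,3)), X_2 = e^(t)(sin(3t)·(-1,1) - cos(3t)·(-2,3)).
General solution: K_1X_1 + K_2X_2.

p(t) = -2K_1e^(t)sin(3t) - K_1e^(t)cos(3t) - K_2e^(t)sin(3t) + 2K_2e^(t)cos(3t), q(t) = 3K_1e^(t)sin(3t) + K_1e^(t)cos(3t) + K_2e^(t)sin(3t) - 3K_2e^(t)cos(3t)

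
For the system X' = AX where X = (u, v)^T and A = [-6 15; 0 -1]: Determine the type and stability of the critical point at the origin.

stable node

A = [[-6,15],[0,-1]]; det(A-λI) = λ^2 + 7λ + 6.
λ = -1, -6: both negative.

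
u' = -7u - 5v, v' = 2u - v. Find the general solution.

u(t) = 2C_1e^(-4t)sin(t) + C_1e^(-4t)cos(t) + C_2e^(-4t)sin(t) - 2C_2e^(-4t)cos(t), v(t) = -C_1e^(-4t)sin(t) - C_1e^(-4t)cos(t) - C_2e^(-4t)sin(t) + C_2e^(-4t)cos(t)

Coefficient matrix A = [[-7, -5], [2, -1]].
Characteristic polynomial det(A - λI) = λ^2 + 8λ + 17 = 0.
Eigenvalues λ = -4 ± i (complex conjugate pair).
For λ=-4+i: an eigenvector is (1,-1) - i(2,-1) = (1 - 2i, -1 + i).
A real fundamental pair from Re and Im of e^((-4+i)t)v: X_1 = e^(-4t)(cos(t)·(1,-1) + sin(t)·(2,-1)), X_2 = e^(-4t)(sin(t)·(1,-1) - cos(t)·(2,-1)).
General solution: C_1X_1 + C_2X_2.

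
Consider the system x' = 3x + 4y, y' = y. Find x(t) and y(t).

x(t) = -2C_1e^(t) - C_2e^(3t), y(t) = C_1e^(t)

Coefficient matrix A = [[3, 4], [0, 1]].
Characteristic polynomial det(A - λI) = λ^2 - 4λ + 3 = 0.
Eigenvalues λ = 1, 3.
For λ=1: (A-λI) row 1 is [2, 4], so an eigenvector is (-2, 1).
For λ=3: (A-λI) row 1 is [0, 4], so an eigenvector is (-1, 0).
General solution: C_1e^(t)(-2,1) + C_2e^(3t)(-1,0).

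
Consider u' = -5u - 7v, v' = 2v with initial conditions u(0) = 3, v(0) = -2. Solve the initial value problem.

Coefficient matrix A = [[-5, -7], [0, 2]].
Characteristic polynomial det(A - λI) = λ^2 + 3λ - 10 = 0.
Eigenvalues λ = -5, 2.
For λ=-5: (A-λI) row 1 is [0, -7], so an eigenvector is (-1, 0).
For λ=2: (A-λI) row 1 is [-7, -7], so an eigenvector is (-1, 1).
General solution: c_1e^(-5t)(-1,0) + c_2e^(2t)(-1,1).
Applying u(0)=3, v(0)=-2 gives c_1=-1, c_2=-2.

u(t) = 2e^(2t) + e^(-5t), v(t) = -2e^(2t)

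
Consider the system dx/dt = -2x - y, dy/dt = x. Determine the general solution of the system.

Coefficient matrix A = [[-2, -1], [1, 0]].
Characteristic polynomial det(A - λI) = λ^2 + 2λ + 1 = 0.
Single eigenvalue λ = -1 with algebraic multiplicity 2.
Eigenvector v = (-1,1); generalized eigenvector w with (A-λI)w=v is (0,1).
General solution: e^(-t)[C_1·v + C_2·(t·v + w)].

x(t) = -C_1e^(-t) - C_2te^(-t), y(t) = C_1e^(-t) + C_2te^(-t) + C_2e^(-t)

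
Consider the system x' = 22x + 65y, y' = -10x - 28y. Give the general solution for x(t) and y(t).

Coefficient matrix A = [[22, 65], [-10, -28]].
Characteristic polynomial det(A - λI) = λ^2 + 6λ + 34 = 0.
Eigenvalues λ = -3 ± 5i (complex conjugate pair).
For λ=-3+5i: an eigenvector is (3,-1) - i(2,-1) = (3 - 2i, -1 + i).
A real fundamental pair from Re and Im of e^((-3+5i)t)v: X_1 = e^(-3t)(cos(5t)·(3,-1) + sin(5t)·(2,-1)), X_2 = e^(-3t)(sin(5t)·(3,-1) - cos(5t)·(2,-1)).
General solution: c_1X_1 + c_2X_2.

x(t) = 2c_1e^(-3t)sin(5t) + 3c_1e^(-3t)cos(5t) + 3c_2e^(-3t)sin(5t) - 2c_2e^(-3t)cos(5t), y(t) = -c_1e^(-3t)sin(5t) - c_1e^(-3t)cos(5t) - c_2e^(-3t)sin(5t) + c_2e^(-3t)cos(5t)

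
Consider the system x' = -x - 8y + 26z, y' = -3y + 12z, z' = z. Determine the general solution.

x(t) = C_1e^(t) + 4C_2e^(-3t) + C_3e^(-t), y(t) = 3C_1e^(t) + C_2e^(-3t), z(t) = C_1e^(t)

Coefficient matrix A = [[-1, -8, 26], [0, -3, 12], [0, 0, 1]].
det(A - λI) = 0 gives eigenvalues λ = 1, -3, -1.
For λ=1: eigenvector (1,3,1).
For λ=-3: eigenvector (4,1,0).
For λ=-1: eigenvector (1,0,0).
General solution: C_1e^(t)(1,3,1) + C_2e^(-3t)(4,1,0) + C_3e^(-t)(1,0,0).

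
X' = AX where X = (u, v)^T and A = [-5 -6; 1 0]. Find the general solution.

Coefficient matrix A = [[-5, -6], [1, 0]].
Characteristic polynomial det(A - λI) = λ^2 + 5λ + 6 = 0.
Eigenvalues λ = -3, -2.
For λ=-3: (A-λI) row 1 is [-2, -6], so an eigenvector is (3, -1).
For λ=-2: (A-λI) row 1 is [-3, -6], so an eigenvector is (-2, 1).
General solution: c_1e^(-3t)(3,-1) + c_2e^(-2t)(-2,1).

u(t) = 3c_1e^(-3t) - 2c_2e^(-2t), v(t) = -c_1e^(-3t) + c_2e^(-2t)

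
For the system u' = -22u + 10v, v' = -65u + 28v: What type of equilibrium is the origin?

A = [[-22,10],[-65,28]]; det(A-λI) = λ^2 - 6λ + 34.
λ = 3 ± 5i: positive real part.

unstable spiral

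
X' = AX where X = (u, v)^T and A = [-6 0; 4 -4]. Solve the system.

Coefficient matrix A = [[-6, 0], [4, -4]].
Characteristic polynomial det(A - λI) = λ^2 + 10λ + 24 = 0.
Eigenvalues λ = -6, -4.
For λ=-6: (A-λI) row 2 is [4, 2], so an eigenvector is (1, -2).
For λ=-4: (A-λI) row 1 is [-2, 0], so an eigenvector is (0, 1).
General solution: c_1e^(-6t)(1,-2) + c_2e^(-4t)(0,1).

u(t) = c_1e^(-6t), v(t) = -2c_1e^(-6t) + c_2e^(-4t)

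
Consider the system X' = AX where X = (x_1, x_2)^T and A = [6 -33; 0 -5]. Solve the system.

Coefficient matrix A = [[6, -33], [0, -5]].
Characteristic polynomial det(A - λI) = λ^2 - λ - 30 = 0.
Eigenvalues λ = -5, 6.
For λ=-5: (A-λI) row 1 is [11, -33], so an eigenvector is (-3, -1).
For λ=6: (A-λI) row 1 is [0, -33], so an eigenvector is (1, 0).
General solution: c_1e^(-5t)(-3,-1) + c_2e^(6t)(1,0).

x_1(t) = -3c_1e^(-5t) + c_2e^(6t), x_2(t) = -c_1e^(-5t)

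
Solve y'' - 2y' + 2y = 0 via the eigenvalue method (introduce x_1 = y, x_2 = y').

Let x_1 = y, x_2 = y'. Then x_1' = x_2 and x_2' = -2x_1 + 2x_2.
A = [[0,1],[-2,2]]; det(A-λI) = λ^2 - 2λ + 2.
Eigenvalues λ = 1 ± i.

y(t) = C_1e^(t)cos(t) + C_2e^(t)sin(t)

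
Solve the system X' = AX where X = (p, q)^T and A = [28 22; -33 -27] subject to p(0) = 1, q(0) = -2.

p(t) = -e^(6t) + 2e^(-5t), q(t) = e^(6t) - 3e^(-5t)

Coefficient matrix A = [[28, 22], [-33, -27]].
Characteristic polynomial det(A - λI) = λ^2 - λ - 30 = 0.
Eigenvalues λ = -5, 6.
For λ=-5: (A-λI) row 1 is [33, 22], so an eigenvector is (2, -3).
For λ=6: (A-λI) row 1 is [22, 22], so an eigenvector is (1, -1).
General solution: K_1e^(-5t)(2,-3) + K_2e^(6t)(1,-1).
Applying p(0)=1, q(0)=-2 gives K_1=1, K_2=-1.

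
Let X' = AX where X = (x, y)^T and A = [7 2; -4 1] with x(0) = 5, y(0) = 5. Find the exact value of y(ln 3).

-3105

A = [[7,2],[-4,1]]; eigenvalues λ = 3, 5.
Eigenvectors: (1,-2) for λ=3, (1,-1) for λ=5.
From the initial condition, c_1 = -10, c_2 = 15.
y(ln 3) = (-10)(3^3)(-2) + (15)(3^5)(-1) = -3105.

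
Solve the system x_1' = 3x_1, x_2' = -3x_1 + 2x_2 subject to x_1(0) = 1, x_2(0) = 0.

x_1(t) = e^(3t), x_2(t) = -3e^(3t) + 3e^(2t)

Coefficient matrix A = [[3, 0], [-3, 2]].
Characteristic polynomial det(A - λI) = λ^2 - 5λ + 6 = 0.
Eigenvalues λ = 3, 2.
For λ=3: (A-λI) row 2 is [-3, -1], so an eigenvector is (1, -3).
For λ=2: (A-λI) row 1 is [1, 0], so an eigenvector is (0, 1).
General solution: C_1e^(3t)(1,-3) + C_2e^(2t)(0,1).
Applying x_1(0)=1, x_2(0)=0 gives C_1=1, C_2=3.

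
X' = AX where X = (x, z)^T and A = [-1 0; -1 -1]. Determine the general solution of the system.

x(t) = c_2e^(-t), z(t) = -c_1e^(-t) - c_2te^(-t) + c_2e^(-t)

Coefficient matrix A = [[-1, 0], [-1, -1]].
Characteristic polynomial det(A - λI) = λ^2 + 2λ + 1 = 0.
Single eigenvalue λ = -1 with algebraic multiplicity 2.
Eigenvector v = (0,-1); generalized eigenvector w with (A-λI)w=v is (1,1).
General solution: e^(-t)[c_1·v + c_2·(t·v + w)].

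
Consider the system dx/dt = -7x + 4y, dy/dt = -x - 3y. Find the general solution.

Coefficient matrix A = [[-7, 4], [-1, -3]].
Characteristic polynomial det(A - λI) = λ^2 + 10λ + 25 = 0.
Single eigenvalue λ = -5 with algebraic multiplicity 2.
Eigenvector v = (-2,-1); generalized eigenvector w with (A-λI)w=v is (-3,-2).
General solution: e^(-5t)[C_1·v + C_2·(t·v + w)].

x(t) = -2C_1e^(-5t) - 2C_2te^(-5t) - 3C_2e^(-5t), y(t) = -C_1e^(-5t) - C_2te^(-5t) - 2C_2e^(-5t)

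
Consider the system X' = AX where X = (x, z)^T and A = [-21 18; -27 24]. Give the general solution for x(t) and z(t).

x(t) = 2C_1e^(6t) + C_2e^(-3t), z(t) = 3C_1e^(6t) + C_2e^(-3t)

Coefficient matrix A = [[-21, 18], [-27, 24]].
Characteristic polynomial det(A - λI) = λ^2 - 3λ - 18 = 0.
Eigenvalues λ = 6, -3.
For λ=6: (A-λI) row 1 is [-27, 18], so an eigenvector is (2, 3).
For λ=-3: (A-λI) row 1 is [-18, 18], so an eigenvector is (1, 1).
General solution: C_1e^(6t)(2,3) + C_2e^(-3t)(1,1).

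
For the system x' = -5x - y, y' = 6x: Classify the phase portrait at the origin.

stable node

A = [[-5,-1],[6,0]]; det(A-λI) = λ^2 + 5λ + 6.
λ = -3, -2: both negative.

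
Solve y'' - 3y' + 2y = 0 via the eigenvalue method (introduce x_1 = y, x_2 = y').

Let x_1 = y, x_2 = y'. Then x_1' = x_2 and x_2' = -2x_1 + 3x_2.
A = [[0,1],[-2,3]]; det(A-λI) = λ^2 - 3λ + 2.
Eigenvalues λ = 2, 1 with eigenvectors (1,2), (1,1).

y(t) = K_1e^(2t) + K_2e^(t)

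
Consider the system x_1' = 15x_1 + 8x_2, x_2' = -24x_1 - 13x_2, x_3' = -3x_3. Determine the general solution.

x_1(t) = C_1e^(-t) + 2C_2e^(3t), x_2(t) = -2C_1e^(-t) - 3C_2e^(3t), x_3(t) = C_3e^(-3t)

Coefficient matrix A = [[15, 8, 0], [-24, -13, 0], [0, 0, -3]].
det(A - λI) = 0 gives eigenvalues λ = -1, 3, -3.
For λ=-1: eigenvector (1,-2,0).
For λ=3: eigenvector (2,-3,0).
For λ=-3: eigenvector (0,0,1).
General solution: C_1e^(-t)(1,-2,0) + C_2e^(3t)(2,-3,0) + C_3e^(-3t)(0,0,1).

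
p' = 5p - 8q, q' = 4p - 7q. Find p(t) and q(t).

Coefficient matrix A = [[5, -8], [4, -7]].
Characteristic polynomial det(A - λI) = λ^2 + 2λ - 3 = 0.
Eigenvalues λ = 1, -3.
For λ=1: (A-λI) row 1 is [4, -8], so an eigenvector is (2, 1).
For λ=-3: (A-λI) row 1 is [8, -8], so an eigenvector is (1, 1).
General solution: c_1e^(t)(2,1) + c_2e^(-3t)(1,1).

p(t) = 2c_1e^(t) + c_2e^(-3t), q(t) = c_1e^(t) + c_2e^(-3t)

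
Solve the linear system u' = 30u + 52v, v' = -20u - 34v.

Coefficient matrix A = [[30, 52], [-20, -34]].
Characteristic polynomial det(A - λI) = λ^2 + 4λ + 20 = 0.
Eigenvalues λ = -2 ± 4i (complex conjugate pair).
For λ=-2+4i: an eigenvector is (3,-2) - i(-2,1) = (3 + 2i, -2 - i).
A real fundamental pair from Re and Im of e^((-2+4i)t)v: X_1 = e^(-2t)(cos(4t)·(3,-2) + sin(4t)·(-2,1)), X_2 = e^(-2t)(sin(4t)·(3,-2) - cos(4t)·(-2,1)).
General solution: K_1X_1 + K_2X_2.

u(t) = -2K_1e^(-2t)sin(4t) + 3K_1e^(-2t)cos(4t) + 3K_2e^(-2t)sin(4t) + 2K_2e^(-2t)cos(4t), v(t) = K_1e^(-2t)sin(4t) - 2K_1e^(-2t)cos(4t) - 2K_2e^(-2t)sin(4t) - K_2e^(-2t)cos(4t)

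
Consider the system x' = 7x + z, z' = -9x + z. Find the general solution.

x(t) = -K_1e^(4t) - K_2te^(4t) - K_2e^(4t), z(t) = 3K_1e^(4t) + 3K_2te^(4t) + 2K_2e^(4t)

Coefficient matrix A = [[7, 1], [-9, 1]].
Characteristic polynomial det(A - λI) = λ^2 - 8λ + 16 = 0.
Single eigenvalue λ = 4 with algebraic multiplicity 2.
Eigenvector v = (-1,3); generalized eigenvector w with (A-λI)w=v is (-1,2).
General solution: e^(4t)[K_1·v + K_2·(t·v + w)].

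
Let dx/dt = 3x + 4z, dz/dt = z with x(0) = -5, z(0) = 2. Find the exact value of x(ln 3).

-39

A = [[3,4],[0,1]]; eigenvalues λ = 3, 1.
Eigenvectors: (-1,0) for λ=3, (2,-1) for λ=1.
From the initial condition, c_1 = 1, c_2 = -2.
x(ln 3) = (1)(3^3)(-1) + (-2)(3^1)(2) = -39.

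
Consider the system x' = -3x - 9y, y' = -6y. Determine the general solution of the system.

Coefficient matrix A = [[-3, -9], [0, -6]].
Characteristic polynomial det(A - λI) = λ^2 + 9λ + 18 = 0.
Eigenvalues λ = -3, -6.
For λ=-3: (A-λI) row 1 is [0, -9], so an eigenvector is (-1, 0).
For λ=-6: (A-λI) row 1 is [3, -9], so an eigenvector is (-3, -1).
General solution: K_1e^(-3t)(-1,0) + K_2e^(-6t)(-3,-1).

x(t) = -K_1e^(-3t) - 3K_2e^(-6t), y(t) = -K_2e^(-6t)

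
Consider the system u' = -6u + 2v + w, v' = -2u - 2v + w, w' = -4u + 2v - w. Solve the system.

u(t) = K_1e^(-2t) - 2K_2e^(-4t) - K_3e^(-3t), v(t) = K_1e^(-2t) - K_2e^(-4t) - K_3e^(-3t), w(t) = 2K_1e^(-2t) - 2K_2e^(-4t) - K_3e^(-3t)

Coefficient matrix A = [[-6, 2, 1], [-2, -2, 1], [-4, 2, -1]].
det(A - λI) = 0 gives eigenvalues λ = -2, -4, -3.
For λ=-2: eigenvector (1,1,2).
For λ=-4: eigenvector (-2,-1,-2).
For λ=-3: eigenvector (-1,-1,-1).
General solution: K_1e^(-2t)(1,1,2) + K_2e^(-4t)(-2,-1,-2) + K_3e^(-3t)(-1,-1,-1).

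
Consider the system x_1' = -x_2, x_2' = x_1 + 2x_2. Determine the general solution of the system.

Coefficient matrix A = [[0, -1], [1, 2]].
Characteristic polynomial det(A - λI) = λ^2 - 2λ + 1 = 0.
Single eigenvalue λ = 1 with algebraic multiplicity 2.
Eigenvector v = (1,-1); generalized eigenvector w with (A-λI)w=v is (-3,2).
General solution: e^(t)[K_1·v + K_2·(t·v + w)].

x_1(t) = K_1e^(t) + K_2te^(t) - 3K_2e^(t), x_2(t) = -K_1e^(t) - K_2te^(t) + 2K_2e^(t)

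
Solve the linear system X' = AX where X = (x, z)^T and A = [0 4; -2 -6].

x(t) = 2K_1e^(-2t) - K_2e^(-4t), z(t) = -K_1e^(-2t) + K_2e^(-4t)

Coefficient matrix A = [[0, 4], [-2, -6]].
Characteristic polynomial det(A - λI) = λ^2 + 6λ + 8 = 0.
Eigenvalues λ = -2, -4.
For λ=-2: (A-λI) row 1 is [2, 4], so an eigenvector is (2, -1).
For λ=-4: (A-λI) row 1 is [4, 4], so an eigenvector is (-1, 1).
General solution: K_1e^(-2t)(2,-1) + K_2e^(-4t)(-1,1).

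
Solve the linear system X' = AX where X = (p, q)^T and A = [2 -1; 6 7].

p(t) = -K_1e^(4t) + K_2e^(5t), q(t) = 2K_1e^(4t) - 3K_2e^(5t)

Coefficient matrix A = [[2, -1], [6, 7]].
Characteristic polynomial det(A - λI) = λ^2 - 9λ + 20 = 0.
Eigenvalues λ = 4, 5.
For λ=4: (A-λI) row 1 is [-2, -1], so an eigenvector is (-1, 2).
For λ=5: (A-λI) row 1 is [-3, -1], so an eigenvector is (1, -3).
General solution: K_1e^(4t)(-1,2) + K_2e^(5t)(1,-3).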